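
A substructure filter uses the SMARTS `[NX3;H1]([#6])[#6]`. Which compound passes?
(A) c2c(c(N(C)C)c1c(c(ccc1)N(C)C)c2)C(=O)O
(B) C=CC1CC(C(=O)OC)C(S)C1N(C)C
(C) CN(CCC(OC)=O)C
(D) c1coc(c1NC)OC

D

[NX3;H1]([#6])[#6] describes a trivalent nitrogen with one H, bonded to two carbons (a secondary amine).
(A) has a dimethylamino group (-N(CH3)2) but the nitrogen has H0, not H1.
(B) has a dimethylamino group (-N(CH3)2) but the nitrogen has H0, not H1.
(C) has a dimethylamino group (-N(CH3)2) but the nitrogen has H0, not H1.
(D) contains an N-methylamino group (-NHCH3), which satisfies every atom and bond constraint.
So the answer is (D).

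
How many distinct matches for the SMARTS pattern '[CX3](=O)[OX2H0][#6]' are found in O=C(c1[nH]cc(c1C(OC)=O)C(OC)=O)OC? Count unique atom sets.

3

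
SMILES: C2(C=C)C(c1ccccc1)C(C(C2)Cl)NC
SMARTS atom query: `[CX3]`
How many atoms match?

The query [CX3] means: C with X3: aliphatic carbon with exactly 3 total connections.
Check the 16 heavy atoms by environment: 6× C (X4) → no; 2× C (X3) → match; 1× N (X3) → no; 6× c (aromatic, X3) → no; 1× Cl (X1) → no.
That gives 2 matching atoms.

2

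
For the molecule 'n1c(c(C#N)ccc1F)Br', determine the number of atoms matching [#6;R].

The query [#6;R] means: carbon that is part of a ring.
Check the 10 heavy atoms by environment: 1× n (aromatic, in 6-ring) → no; 5× c (aromatic, in 6-ring) → match; 1× Br (acyclic) → no; 1× F (acyclic) → no; 1× C (acyclic) → no; 1× N (acyclic) → no.
That gives 5 matching atoms.

5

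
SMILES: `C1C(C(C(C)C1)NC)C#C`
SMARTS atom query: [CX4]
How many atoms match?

The query [CX4] means: C with X4: aliphatic carbon with exactly 4 total connections (bonds + H).
Check the 10 heavy atoms by environment: 7× C (X4) → match; 1× N (X3) → no; 2× C (X2) → no.
That gives 7 matching atoms.

7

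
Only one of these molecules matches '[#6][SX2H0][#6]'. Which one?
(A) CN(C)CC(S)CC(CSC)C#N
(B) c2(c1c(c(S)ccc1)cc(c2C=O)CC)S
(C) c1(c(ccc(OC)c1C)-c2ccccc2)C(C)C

A

[#6][SX2H0][#6] describes an aliphatic sulfur bridging two carbons with no H on the sulfur (a thioether).
(A) contains a methylthio ether (-SCH3), which satisfies every atom and bond constraint.
(B) has a thiol (-SH) but the sulfur has H1, not H0 bridging two carbons.
(C) has a methoxy ether (-OCH3) but the bridging atom is O, not S.
So the answer is (A).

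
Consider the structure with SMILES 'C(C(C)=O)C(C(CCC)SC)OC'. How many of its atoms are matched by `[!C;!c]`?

3

The query [!C;!c] means: neither aliphatic nor aromatic carbon — same as [!#6].
Check the 13 heavy atoms by environment: 10× C → no; 2× O → match; 1× S → match.
Summing the matching environments: 2 + 1 = 3 matching atoms.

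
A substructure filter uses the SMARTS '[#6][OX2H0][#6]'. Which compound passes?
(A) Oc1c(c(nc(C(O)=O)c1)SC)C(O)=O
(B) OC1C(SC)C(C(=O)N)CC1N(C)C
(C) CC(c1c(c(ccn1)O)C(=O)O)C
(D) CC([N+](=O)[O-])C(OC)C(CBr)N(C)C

D

[#6][OX2H0][#6] describes an aliphatic oxygen bridging two carbons with no H on the oxygen (an ether).
(A) has a carboxylic acid group (-C(=O)OH) but the -OH oxygen has H1; the =O is OX1, not OX2.
(B) has a hydroxyl group (-OH) but the oxygen has H1, not H0 bridging two carbons.
(C) has a carboxylic acid group (-C(=O)OH) but the -OH oxygen has H1; the =O is OX1, not OX2.
(D) contains a methoxy ether (-OCH3), which satisfies every atom and bond constraint.
So the answer is (D).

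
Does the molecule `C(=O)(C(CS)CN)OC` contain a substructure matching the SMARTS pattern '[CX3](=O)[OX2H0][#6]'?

Yes

The pattern [CX3](=O)[OX2H0][#6] describes a carbonyl carbon bonded to an oxygen that is itself bonded to carbon (no H on that O) — an ester.
The molecule carries a methyl-ester group (-C(=O)OCH3), whose atoms satisfy every constraint of the query, so the pattern matches.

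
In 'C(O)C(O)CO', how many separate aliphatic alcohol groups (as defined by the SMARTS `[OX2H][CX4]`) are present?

[OX2H][CX4] is the SMARTS for an aliphatic alcohol: a hydroxyl oxygen bound to an sp3 (X4) carbon.
The molecule carries 3 separate instances of a hydroxyl group (-OH) meeting every constraint; each maps to a distinct set of atoms, giving 3 matches.

3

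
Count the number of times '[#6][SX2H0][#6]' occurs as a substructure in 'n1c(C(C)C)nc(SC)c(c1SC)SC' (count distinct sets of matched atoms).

3

[#6][SX2H0][#6] is the SMARTS for a thioether: an aliphatic sulfur bridging two carbons with no H on the sulfur.
The molecule carries 3 separate instances of a methylthio ether (-SCH3) meeting every constraint; each maps to a distinct set of atoms, giving 3 matches.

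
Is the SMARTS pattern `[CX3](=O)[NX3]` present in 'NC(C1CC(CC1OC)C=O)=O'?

The pattern [CX3](=O)[NX3] describes a carbonyl carbon bonded to a trivalent nitrogen — an amide.
The molecule carries a primary amide (-C(=O)NH2), whose atoms satisfy every constraint of the query, so the pattern matches.

Yes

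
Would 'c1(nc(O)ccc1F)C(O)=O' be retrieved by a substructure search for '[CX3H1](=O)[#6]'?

The pattern [CX3H1](=O)[#6] describes an sp2 carbon with one H, double-bonded to O and single-bonded to carbon — an aldehyde.
The closest candidate here is a carboxylic acid group (-C(=O)OH), but the carbonyl carbon has H0 and is bonded to O, not H1. No other fragment satisfies the full query, so there is no match.

No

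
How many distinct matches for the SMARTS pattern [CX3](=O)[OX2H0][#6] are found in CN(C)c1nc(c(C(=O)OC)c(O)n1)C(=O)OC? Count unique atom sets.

[CX3](=O)[OX2H0][#6] is the SMARTS for an ester: a carbonyl carbon bonded to an oxygen that is itself bonded to carbon (no H on that O).
The molecule carries 2 separate instances of a methyl-ester group (-C(=O)OCH3) meeting every constraint; each maps to a distinct set of atoms, giving 2 matches.

2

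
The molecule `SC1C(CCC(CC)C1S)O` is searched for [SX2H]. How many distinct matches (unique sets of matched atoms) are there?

[SX2H] is the SMARTS for a thiol: an aliphatic sulfur with two connections, one being H.
The molecule carries 2 separate instances of a thiol (-SH) meeting every constraint; each maps to a distinct set of atoms, giving 2 matches.

2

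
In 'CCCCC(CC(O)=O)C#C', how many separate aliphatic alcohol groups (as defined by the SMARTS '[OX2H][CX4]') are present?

0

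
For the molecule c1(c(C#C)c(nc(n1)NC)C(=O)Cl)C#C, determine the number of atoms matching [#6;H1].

The query [#6;H1] means: any carbon bearing exactly one hydrogen.
Check the 15 heavy atoms by environment: 2× n (aromatic, H0) → no; 4× c (aromatic, H0) → no; 3× C (H0) → no; 2× C (H1) → match; 1× N (H1) → no; 1× C (H3) → no; 1× O (H0) → no; 1× Cl (H0) → no.
That gives 2 matching atoms.

2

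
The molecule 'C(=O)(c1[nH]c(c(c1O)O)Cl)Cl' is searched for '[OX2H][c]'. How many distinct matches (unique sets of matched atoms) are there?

[OX2H][c] is the SMARTS for a phenol: a hydroxyl oxygen attached to an aromatic carbon.
The molecule carries 2 separate instances of a hydroxyl group (-OH) meeting every constraint; each maps to a distinct set of atoms, giving 2 matches.

2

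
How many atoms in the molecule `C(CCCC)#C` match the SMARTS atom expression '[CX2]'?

2

The query [CX2] means: C with X2: aliphatic carbon with exactly 2 total connections.
Check the 6 heavy atoms by environment: 4× C (X4) → no; 2× C (X2) → match.
That gives 2 matching atoms.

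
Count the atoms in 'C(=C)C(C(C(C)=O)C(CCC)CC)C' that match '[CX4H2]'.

3

The query [CX4H2] means: sp3 carbon (X4) with exactly two hydrogens.
Check the 14 heavy atoms by environment: 4× C (H3, X4) → no; 3× C (H2, X4) → match; 3× C (H1, X4) → no; 1× C (H1, X3) → no; 1× C (H2, X3) → no; 1× C (H0, X3) → no; 1× O (H0, X1) → no.
That gives 3 matching atoms.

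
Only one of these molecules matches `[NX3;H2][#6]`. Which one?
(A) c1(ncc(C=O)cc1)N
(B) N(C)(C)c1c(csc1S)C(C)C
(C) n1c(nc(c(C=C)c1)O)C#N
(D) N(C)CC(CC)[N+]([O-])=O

A

[NX3;H2][#6] describes a trivalent nitrogen with two H attached to carbon (a primary amine).
(A) contains a primary amino group (-NH2), which satisfies every atom and bond constraint.
(B) has a dimethylamino group (-N(CH3)2) but the nitrogen has H0, not H2.
(C) has a nitrile (-C#N) but the nitrogen is NX1 (triple-bonded), not NX3 with two H.
(D) has a nitro group (-[N+](=O)[O-]) but the nitrogen is [N+] with no H, not NX3H2.
So the answer is (A).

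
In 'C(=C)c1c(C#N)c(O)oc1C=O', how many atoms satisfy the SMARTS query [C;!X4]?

The query [C;!X4] means: aliphatic carbon that does not have four total connections.
Check the 12 heavy atoms by environment: 1× o (aromatic, X2) → no; 4× c (aromatic, X3) → no; 3× C (X3) → match; 1× C (X2) → match; 1× N (X1) → no; 1× O (X2) → no; 1× O (X1) → no.
Summing the matching environments: 3 + 1 = 4 matching atoms.

4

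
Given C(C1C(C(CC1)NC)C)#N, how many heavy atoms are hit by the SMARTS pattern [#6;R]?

5

The query [#6;R] means: carbon that is part of a ring.
Check the 10 heavy atoms by environment: 5× C (in 5-ring) → match; 3× C (acyclic) → no; 2× N (acyclic) → no.
That gives 5 matching atoms.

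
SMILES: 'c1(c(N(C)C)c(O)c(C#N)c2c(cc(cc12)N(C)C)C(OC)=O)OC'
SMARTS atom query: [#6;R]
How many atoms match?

10

The query [#6;R] means: carbon that is part of a ring.
Check the 25 heavy atoms by environment: 10× c (aromatic, in 6-ring) → match; 3× N (acyclic) → no; 8× C (acyclic) → no; 4× O (acyclic) → no.
That gives 10 matching atoms.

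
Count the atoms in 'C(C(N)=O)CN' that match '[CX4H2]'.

2

The query [CX4H2] means: sp3 carbon (X4) with exactly two hydrogens.
Check the 6 heavy atoms by environment: 2× C (H2, X4) → match; 1× C (H0, X3) → no; 1× O (H0, X1) → no; 2× N (H2, X3) → no.
That gives 2 matching atoms.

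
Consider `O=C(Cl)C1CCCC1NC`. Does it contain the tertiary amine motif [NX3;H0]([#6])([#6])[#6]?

The pattern [NX3;H0]([#6])([#6])[#6] describes a trivalent nitrogen with no H, bonded to three carbons — a tertiary amine.
The closest candidate here is an N-methylamino group (-NHCH3), but the nitrogen still has one H (H1), not H0. No other fragment satisfies the full query, so there is no match.

No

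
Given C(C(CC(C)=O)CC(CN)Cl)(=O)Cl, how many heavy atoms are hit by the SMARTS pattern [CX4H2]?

3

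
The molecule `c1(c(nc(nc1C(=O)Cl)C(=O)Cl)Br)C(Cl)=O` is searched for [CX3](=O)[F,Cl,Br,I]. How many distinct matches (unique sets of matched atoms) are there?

3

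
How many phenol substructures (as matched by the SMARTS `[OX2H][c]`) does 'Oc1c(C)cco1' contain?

[OX2H][c] is the SMARTS for a phenol: a hydroxyl oxygen attached to an aromatic carbon.
Exactly one fragment in the molecule meets all constraints, giving 1 match.

1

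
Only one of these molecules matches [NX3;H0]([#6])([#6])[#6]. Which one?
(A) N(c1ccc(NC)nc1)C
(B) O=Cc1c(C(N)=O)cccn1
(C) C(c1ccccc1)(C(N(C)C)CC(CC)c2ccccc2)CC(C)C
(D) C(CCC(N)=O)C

C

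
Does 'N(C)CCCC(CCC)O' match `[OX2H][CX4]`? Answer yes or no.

Yes

The pattern [OX2H][CX4] describes a hydroxyl oxygen bound to an sp3 (X4) carbon — an aliphatic alcohol.
The molecule carries a hydroxyl group (-OH), whose atoms satisfy every constraint of the query, so the pattern matches.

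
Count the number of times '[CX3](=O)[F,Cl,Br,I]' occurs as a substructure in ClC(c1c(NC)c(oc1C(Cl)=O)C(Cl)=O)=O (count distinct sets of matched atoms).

[CX3](=O)[F,Cl,Br,I] is the SMARTS for an acyl halide: a carbonyl carbon bonded to a halogen.
The molecule carries 3 separate instances of an acyl chloride (-C(=O)Cl) meeting every constraint; each maps to a distinct set of atoms, giving 3 matches.

3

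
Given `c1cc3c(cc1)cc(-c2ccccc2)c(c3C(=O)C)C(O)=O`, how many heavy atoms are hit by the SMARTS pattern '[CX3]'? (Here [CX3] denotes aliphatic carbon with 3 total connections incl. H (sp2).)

2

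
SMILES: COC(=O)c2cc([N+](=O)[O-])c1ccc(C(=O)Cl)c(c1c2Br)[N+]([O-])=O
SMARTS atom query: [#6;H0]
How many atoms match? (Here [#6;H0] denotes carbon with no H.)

9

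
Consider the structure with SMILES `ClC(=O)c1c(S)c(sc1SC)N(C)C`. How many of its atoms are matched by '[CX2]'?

The query [CX2] means: C with X2: aliphatic carbon with exactly 2 total connections.
Check the 14 heavy atoms by environment: 1× s (aromatic, X2) → no; 4× c (aromatic, X3) → no; 1× N (X3) → no; 3× C (X4) → no; 2× S (X2) → no; 1× C (X3) → no; 1× O (X1) → no; 1× Cl (X1) → no.
No environment satisfies the query, so 0 matching atoms.

0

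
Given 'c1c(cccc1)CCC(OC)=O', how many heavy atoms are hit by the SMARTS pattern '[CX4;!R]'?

3

The query [CX4;!R] means: aliphatic carbon with four total connections, not in a ring.
Check the 12 heavy atoms by environment: 3× C (X4, acyclic) → match; 1× C (X3, acyclic) → no; 1× O (X1, acyclic) → no; 1× O (X2, acyclic) → no; 6× c (aromatic, X3, in 6-ring) → no.
That gives 3 matching atoms.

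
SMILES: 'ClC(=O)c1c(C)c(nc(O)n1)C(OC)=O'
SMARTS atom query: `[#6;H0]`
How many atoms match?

The query [#6;H0] means: any carbon with no attached hydrogen.
Check the 15 heavy atoms by environment: 2× n (aromatic, H0) → no; 4× c (aromatic, H0) → match; 1× O (H1) → no; 2× C (H0) → match; 3× O (H0) → no; 2× C (H3) → no; 1× Cl (H0) → no.
Summing the matching environments: 4 + 2 = 6 matching atoms.

6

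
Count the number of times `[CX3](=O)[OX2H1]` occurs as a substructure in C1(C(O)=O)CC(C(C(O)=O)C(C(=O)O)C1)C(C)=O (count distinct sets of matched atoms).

3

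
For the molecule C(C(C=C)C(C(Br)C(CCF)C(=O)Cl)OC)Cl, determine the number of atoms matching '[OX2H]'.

0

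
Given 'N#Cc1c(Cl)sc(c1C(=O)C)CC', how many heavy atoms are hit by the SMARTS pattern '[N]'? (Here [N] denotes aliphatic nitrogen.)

The query [N] means: uppercase N matches aliphatic (non-aromatic) nitrogen only.
Check the 13 heavy atoms by environment: 1× s (aromatic) → no; 4× c (aromatic) → no; 5× C → no; 1× O → no; 1× Cl → no; 1× N → match.
That gives 1 matching atom.

1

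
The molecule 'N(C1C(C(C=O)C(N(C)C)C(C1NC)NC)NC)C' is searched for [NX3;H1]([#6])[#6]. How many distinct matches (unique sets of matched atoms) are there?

4

[NX3;H1]([#6])[#6] is the SMARTS for a secondary amine: a trivalent nitrogen with one H, bonded to two carbons.
The molecule carries 4 separate instances of an N-methylamino group (-NHCH3) meeting every constraint; each maps to a distinct set of atoms, giving 4 matches.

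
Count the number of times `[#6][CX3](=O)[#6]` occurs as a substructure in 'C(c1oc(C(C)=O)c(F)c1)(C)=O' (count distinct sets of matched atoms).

[#6][CX3](=O)[#6] is the SMARTS for a ketone: a carbonyl carbon (no H) flanked by two carbons.
The molecule carries 2 separate instances of an acetyl/ketone group (-C(=O)CH3) meeting every constraint; each maps to a distinct set of atoms, giving 2 matches.

2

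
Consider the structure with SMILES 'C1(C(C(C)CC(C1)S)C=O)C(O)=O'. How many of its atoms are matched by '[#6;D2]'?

3

Check the 13 heavy atoms by environment: 5× C (D3) → no; 3× C (D2) → match; 3× O (D1) → no; 1× S (D1) → no; 1× C (D1) → no.
That gives 3 matching atoms.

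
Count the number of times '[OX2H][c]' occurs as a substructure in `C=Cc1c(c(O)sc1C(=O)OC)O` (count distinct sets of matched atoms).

2

[OX2H][c] is the SMARTS for a phenol: a hydroxyl oxygen attached to an aromatic carbon.
The molecule carries 2 separate instances of a hydroxyl group (-OH) meeting every constraint; each maps to a distinct set of atoms, giving 2 matches.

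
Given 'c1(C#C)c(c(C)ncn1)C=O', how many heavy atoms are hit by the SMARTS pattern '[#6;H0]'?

4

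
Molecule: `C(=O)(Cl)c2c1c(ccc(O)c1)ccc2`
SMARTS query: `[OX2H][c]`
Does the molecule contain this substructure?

The pattern [OX2H][c] describes a hydroxyl oxygen attached to an aromatic carbon — a phenol.
The molecule carries a hydroxyl group (-OH), whose atoms satisfy every constraint of the query, so the pattern matches.

Yes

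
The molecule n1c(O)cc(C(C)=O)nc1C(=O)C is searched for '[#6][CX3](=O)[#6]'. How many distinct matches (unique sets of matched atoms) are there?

2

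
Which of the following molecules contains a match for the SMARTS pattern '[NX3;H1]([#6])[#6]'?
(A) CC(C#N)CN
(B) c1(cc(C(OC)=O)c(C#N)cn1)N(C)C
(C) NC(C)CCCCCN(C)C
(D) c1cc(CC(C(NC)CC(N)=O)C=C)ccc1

D

[NX3;H1]([#6])[#6] describes a trivalent nitrogen with one H, bonded to two carbons (a secondary amine).
(A) has a primary amino group (-NH2) but the nitrogen has H2 and only one carbon neighbour.
(B) has a dimethylamino group (-N(CH3)2) but the nitrogen has H0, not H1.
(C) has a primary amino group (-NH2) but the nitrogen has H2 and only one carbon neighbour.
(D) contains an N-methylamino group (-NHCH3), which satisfies every atom and bond constraint.
So the answer is (D).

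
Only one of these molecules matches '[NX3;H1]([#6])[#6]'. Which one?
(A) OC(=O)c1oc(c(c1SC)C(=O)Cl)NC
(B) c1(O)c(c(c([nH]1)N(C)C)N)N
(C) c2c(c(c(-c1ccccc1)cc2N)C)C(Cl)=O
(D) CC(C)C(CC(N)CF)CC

A

[NX3;H1]([#6])[#6] describes a trivalent nitrogen with one H, bonded to two carbons (a secondary amine).
(A) contains an N-methylamino group (-NHCH3), which satisfies every atom and bond constraint.
(B) has a primary amino group (-NH2) but the nitrogen has H2 and only one carbon neighbour.
(C) has a primary amino group (-NH2) but the nitrogen has H2 and only one carbon neighbour.
(D) has a primary amino group (-NH2) but the nitrogen has H2 and only one carbon neighbour.
So the answer is (A).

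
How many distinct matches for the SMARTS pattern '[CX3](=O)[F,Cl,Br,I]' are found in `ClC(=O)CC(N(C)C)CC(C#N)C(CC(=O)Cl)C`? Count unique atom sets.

2

[CX3](=O)[F,Cl,Br,I] is the SMARTS for an acyl halide: a carbonyl carbon bonded to a halogen.
The molecule carries 2 separate instances of an acyl chloride (-C(=O)Cl) meeting every constraint; each maps to a distinct set of atoms, giving 2 matches.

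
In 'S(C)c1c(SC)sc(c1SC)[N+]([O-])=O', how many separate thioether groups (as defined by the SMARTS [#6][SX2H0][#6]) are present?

[#6][SX2H0][#6] is the SMARTS for a thioether: an aliphatic sulfur bridging two carbons with no H on the sulfur.
The molecule carries 3 separate instances of a methylthio ether (-SCH3) meeting every constraint; each maps to a distinct set of atoms, giving 3 matches.

3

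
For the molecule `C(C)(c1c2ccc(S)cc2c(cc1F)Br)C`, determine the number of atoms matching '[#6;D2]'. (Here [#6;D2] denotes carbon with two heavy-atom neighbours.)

4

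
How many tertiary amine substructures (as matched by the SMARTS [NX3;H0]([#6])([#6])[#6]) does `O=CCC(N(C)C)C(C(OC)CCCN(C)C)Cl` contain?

2

[NX3;H0]([#6])([#6])[#6] is the SMARTS for a tertiary amine: a trivalent nitrogen with no H, bonded to three carbons.
The molecule carries 2 separate instances of a dimethylamino group (-N(CH3)2) meeting every constraint; each maps to a distinct set of atoms, giving 2 matches.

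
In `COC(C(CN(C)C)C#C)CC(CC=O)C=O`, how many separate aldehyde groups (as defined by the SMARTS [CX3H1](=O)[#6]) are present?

2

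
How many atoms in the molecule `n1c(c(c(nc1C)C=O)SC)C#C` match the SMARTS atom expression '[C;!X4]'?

3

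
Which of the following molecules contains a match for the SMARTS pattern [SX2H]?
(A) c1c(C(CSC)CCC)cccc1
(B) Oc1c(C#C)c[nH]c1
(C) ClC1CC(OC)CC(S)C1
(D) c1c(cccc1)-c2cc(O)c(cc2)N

[SX2H] describes an aliphatic sulfur with two connections, one being H (a thiol).
(A) has a methylthio ether (-SCH3) but the sulfur has H0 (bonded to two carbons), not H1.
(B) has a hydroxyl group (-OH) but it is an -OH, not an -SH.
(C) contains a thiol (-SH), which satisfies every atom and bond constraint.
(D) has a hydroxyl group (-OH) but it is an -OH, not an -SH.
So the answer is (C).

C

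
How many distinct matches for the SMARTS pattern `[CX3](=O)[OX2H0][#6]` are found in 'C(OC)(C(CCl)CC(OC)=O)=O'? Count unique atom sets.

[CX3](=O)[OX2H0][#6] is the SMARTS for an ester: a carbonyl carbon bonded to an oxygen that is itself bonded to carbon (no H on that O).
The molecule carries 2 separate instances of a methyl-ester group (-C(=O)OCH3) meeting every constraint; each maps to a distinct set of atoms, giving 2 matches.

2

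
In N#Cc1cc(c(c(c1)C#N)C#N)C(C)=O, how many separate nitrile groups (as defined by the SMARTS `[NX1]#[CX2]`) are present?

3

[NX1]#[CX2] is the SMARTS for a nitrile: a nitrogen triple-bonded to a two-connected carbon.
The molecule carries 3 separate instances of a nitrile (-C#N) meeting every constraint; each maps to a distinct set of atoms, giving 3 matches.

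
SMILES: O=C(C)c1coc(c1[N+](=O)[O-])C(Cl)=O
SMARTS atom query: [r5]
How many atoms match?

5

Check the 14 heavy atoms by environment: 1× o (aromatic, in 5-ring) → match; 4× c (aromatic, in 5-ring) → match; 3× C (acyclic) → no; 3× O (acyclic) → no; 1× Cl (acyclic) → no; 1× N (charge +1, acyclic) → no; 1× O (charge -1, acyclic) → no.
Summing the matching environments: 1 + 4 = 5 matching atoms.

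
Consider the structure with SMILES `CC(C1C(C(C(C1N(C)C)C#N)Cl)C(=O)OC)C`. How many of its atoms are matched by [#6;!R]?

8

Check the 18 heavy atoms by environment: 5× C (in 5-ring) → no; 8× C (acyclic) → match; 2× O (acyclic) → no; 1× Cl (acyclic) → no; 2× N (acyclic) → no.
That gives 8 matching atoms.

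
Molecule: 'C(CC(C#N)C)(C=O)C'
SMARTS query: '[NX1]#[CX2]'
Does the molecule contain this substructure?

Yes

The pattern [NX1]#[CX2] describes a nitrogen triple-bonded to a two-connected carbon — a nitrile.
The molecule carries a nitrile (-C#N), whose atoms satisfy every constraint of the query, so the pattern matches.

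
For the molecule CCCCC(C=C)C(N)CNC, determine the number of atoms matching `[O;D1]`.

The query [O;D1] means: aliphatic oxygen bonded to exactly one heavy atom.
Check the 12 heavy atoms by environment: 5× C (D2) → no; 2× C (D3) → no; 3× C (D1) → no; 1× N (D2) → no; 1× N (D1) → no.
No environment satisfies the query, so 0 matching atoms.

0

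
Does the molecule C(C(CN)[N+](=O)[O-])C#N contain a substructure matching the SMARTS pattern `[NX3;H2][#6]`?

Yes

The pattern [NX3;H2][#6] describes a trivalent nitrogen with two H attached to carbon — a primary amine.
The molecule carries a primary amino group (-NH2), whose atoms satisfy every constraint of the query, so the pattern matches.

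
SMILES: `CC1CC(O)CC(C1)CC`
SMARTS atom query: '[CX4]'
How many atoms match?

The query [CX4] means: C with X4: aliphatic carbon with exactly 4 total connections (bonds + H).
Check the 10 heavy atoms by environment: 9× C (X4) → match; 1× O (X2) → no.
That gives 9 matching atoms.

9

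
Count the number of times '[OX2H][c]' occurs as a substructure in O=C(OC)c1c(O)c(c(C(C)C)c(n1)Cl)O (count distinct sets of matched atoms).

2

[OX2H][c] is the SMARTS for a phenol: a hydroxyl oxygen attached to an aromatic carbon.
The molecule carries 2 separate instances of a hydroxyl group (-OH) meeting every constraint; each maps to a distinct set of atoms, giving 2 matches.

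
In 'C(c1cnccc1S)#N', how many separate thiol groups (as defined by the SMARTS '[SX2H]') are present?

[SX2H] is the SMARTS for a thiol: an aliphatic sulfur with two connections, one being H.
Exactly one fragment in the molecule meets all constraints, giving 1 match.

1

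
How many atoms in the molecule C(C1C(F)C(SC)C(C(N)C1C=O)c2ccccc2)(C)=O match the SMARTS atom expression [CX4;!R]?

2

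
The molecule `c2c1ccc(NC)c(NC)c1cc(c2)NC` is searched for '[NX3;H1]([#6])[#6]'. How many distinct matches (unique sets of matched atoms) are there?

[NX3;H1]([#6])[#6] is the SMARTS for a secondary amine: a trivalent nitrogen with one H, bonded to two carbons.
The molecule carries 3 separate instances of an N-methylamino group (-NHCH3) meeting every constraint; each maps to a distinct set of atoms, giving 3 matches.

3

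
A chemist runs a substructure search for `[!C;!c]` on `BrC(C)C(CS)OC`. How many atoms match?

3

The query [!C;!c] means: neither aliphatic nor aromatic carbon — same as [!#6].
Check the 8 heavy atoms by environment: 5× C → no; 1× S → match; 1× O → match; 1× Br → match.
Summing the matching environments: 1 + 1 + 1 = 3 matching atoms.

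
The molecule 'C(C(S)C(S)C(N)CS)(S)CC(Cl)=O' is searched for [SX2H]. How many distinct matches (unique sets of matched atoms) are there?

4

[SX2H] is the SMARTS for a thiol: an aliphatic sulfur with two connections, one being H.
The molecule carries 4 separate instances of a thiol (-SH) meeting every constraint; each maps to a distinct set of atoms, giving 4 matches.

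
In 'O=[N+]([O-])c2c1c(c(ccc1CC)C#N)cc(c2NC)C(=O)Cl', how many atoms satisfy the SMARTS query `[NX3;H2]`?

0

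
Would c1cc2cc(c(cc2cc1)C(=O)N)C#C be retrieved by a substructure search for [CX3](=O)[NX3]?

Yes

The pattern [CX3](=O)[NX3] describes a carbonyl carbon bonded to a trivalent nitrogen — an amide.
The molecule carries a primary amide (-C(=O)NH2), whose atoms satisfy every constraint of the query, so the pattern matches.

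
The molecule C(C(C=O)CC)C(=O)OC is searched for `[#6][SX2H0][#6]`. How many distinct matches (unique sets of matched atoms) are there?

0

[#6][SX2H0][#6] is the SMARTS for a thioether: an aliphatic sulfur bridging two carbons with no H on the sulfur.
No fragment in the molecule satisfies every constraint, giving 0 matches.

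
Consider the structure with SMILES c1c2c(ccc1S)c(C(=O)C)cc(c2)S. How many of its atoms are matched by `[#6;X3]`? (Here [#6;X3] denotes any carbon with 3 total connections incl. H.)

11

The query [#6;X3] means: any carbon (aromatic or not) with three total connections.
Check the 15 heavy atoms by environment: 10× c (aromatic, X3) → match; 1× C (X3) → match; 1× O (X1) → no; 1× C (X4) → no; 2× S (X2) → no.
Summing the matching environments: 10 + 1 = 11 matching atoms.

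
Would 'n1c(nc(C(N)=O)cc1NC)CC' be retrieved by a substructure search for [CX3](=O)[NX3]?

The pattern [CX3](=O)[NX3] describes a carbonyl carbon bonded to a trivalent nitrogen — an amide.
The molecule carries a primary amide (-C(=O)NH2), whose atoms satisfy every constraint of the query, so the pattern matches.

Yes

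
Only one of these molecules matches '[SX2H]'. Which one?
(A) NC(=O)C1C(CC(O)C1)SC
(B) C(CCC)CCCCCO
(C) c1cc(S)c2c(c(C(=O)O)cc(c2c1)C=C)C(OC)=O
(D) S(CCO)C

[SX2H] describes an aliphatic sulfur with two connections, one being H (a thiol).
(A) has a methylthio ether (-SCH3) but the sulfur has H0 (bonded to two carbons), not H1.
(B) has a hydroxyl group (-OH) but it is an -OH, not an -SH.
(C) contains a thiol (-SH), which satisfies every atom and bond constraint.
(D) has a hydroxyl group (-OH) but it is an -OH, not an -SH.
So the answer is (C).

C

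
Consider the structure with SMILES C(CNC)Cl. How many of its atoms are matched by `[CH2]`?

The query [CH2] means: aliphatic carbon with exactly two hydrogens.
Check the 5 heavy atoms by environment: 2× C (H2) → match; 1× Cl (H0) → no; 1× N (H1) → no; 1× C (H3) → no.
That gives 2 matching atoms.

2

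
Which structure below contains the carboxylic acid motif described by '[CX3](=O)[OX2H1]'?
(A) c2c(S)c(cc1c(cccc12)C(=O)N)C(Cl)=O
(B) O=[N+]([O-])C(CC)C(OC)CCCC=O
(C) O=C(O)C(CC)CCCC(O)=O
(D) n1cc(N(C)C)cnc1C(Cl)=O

[CX3](=O)[OX2H1] describes an sp2 carbon double-bonded to O and single-bonded to an -OH oxygen (a carboxylic acid).
(A) has an acyl chloride (-C(=O)Cl) but the carbonyl is bonded to Cl, not to an -OH oxygen.
(B) has an aldehyde (-CHO) but there is no singly-bonded oxygen on the carbonyl carbon.
(C) contains a carboxylic acid group (-C(=O)OH), which satisfies every atom and bond constraint.
(D) has an acyl chloride (-C(=O)Cl) but the carbonyl is bonded to Cl, not to an -OH oxygen.
So the answer is (C).

C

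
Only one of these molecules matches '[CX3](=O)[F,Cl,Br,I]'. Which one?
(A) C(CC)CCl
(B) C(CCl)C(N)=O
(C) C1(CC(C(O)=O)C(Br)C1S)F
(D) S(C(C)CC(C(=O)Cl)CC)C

[CX3](=O)[F,Cl,Br,I] describes a carbonyl carbon bonded to a halogen (an acyl halide).
(A) has a chloro substituent but the Cl is not on a carbonyl carbon.
(B) has a chloro substituent but the Cl is not on a carbonyl carbon.
(C) has a carboxylic acid group (-C(=O)OH) but the carbonyl is bonded to -OH, not to a halogen.
(D) contains an acyl chloride (-C(=O)Cl), which satisfies every atom and bond constraint.
So the answer is (D).

D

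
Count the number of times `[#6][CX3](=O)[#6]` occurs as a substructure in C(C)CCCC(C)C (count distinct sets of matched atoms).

[#6][CX3](=O)[#6] is the SMARTS for a ketone: a carbonyl carbon (no H) flanked by two carbons.
No fragment in the molecule satisfies every constraint, giving 0 matches.

0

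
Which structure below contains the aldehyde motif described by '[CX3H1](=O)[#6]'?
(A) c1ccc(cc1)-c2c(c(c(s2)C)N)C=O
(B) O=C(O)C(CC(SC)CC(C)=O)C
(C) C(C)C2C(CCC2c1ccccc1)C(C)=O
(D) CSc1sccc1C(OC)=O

[CX3H1](=O)[#6] describes an sp2 carbon with one H, double-bonded to O and single-bonded to carbon (an aldehyde).
(A) contains an aldehyde (-CHO), which satisfies every atom and bond constraint.
(B) has a carboxylic acid group (-C(=O)OH) but the carbonyl carbon has H0 and is bonded to O, not H1.
(C) has an acetyl/ketone group (-C(=O)CH3) but the carbonyl carbon has H0 (two carbon neighbours), not H1.
(D) has a methyl-ester group (-C(=O)OCH3) but the carbonyl carbon has H0, not H1.
So the answer is (A).

A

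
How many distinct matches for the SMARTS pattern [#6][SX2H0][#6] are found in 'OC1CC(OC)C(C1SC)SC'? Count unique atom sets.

[#6][SX2H0][#6] is the SMARTS for a thioether: an aliphatic sulfur bridging two carbons with no H on the sulfur.
The molecule carries 2 separate instances of a methylthio ether (-SCH3) meeting every constraint; each maps to a distinct set of atoms, giving 2 matches.

2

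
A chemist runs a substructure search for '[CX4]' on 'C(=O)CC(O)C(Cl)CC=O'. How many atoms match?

4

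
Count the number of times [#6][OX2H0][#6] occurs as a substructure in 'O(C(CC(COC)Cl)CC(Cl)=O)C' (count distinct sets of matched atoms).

2

[#6][OX2H0][#6] is the SMARTS for an ether: an aliphatic oxygen bridging two carbons with no H on the oxygen.
The molecule carries 2 separate instances of a methoxy ether (-OCH3) meeting every constraint; each maps to a distinct set of atoms, giving 2 matches.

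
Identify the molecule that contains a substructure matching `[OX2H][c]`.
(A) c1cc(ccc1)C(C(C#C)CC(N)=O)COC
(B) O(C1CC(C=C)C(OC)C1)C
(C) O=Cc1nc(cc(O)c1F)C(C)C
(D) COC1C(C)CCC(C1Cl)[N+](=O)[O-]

C

[OX2H][c] describes a hydroxyl oxygen attached to an aromatic carbon (a phenol).
(A) has a methoxy ether (-OCH3) but the oxygen has H0, not H1.
(B) has a methoxy ether (-OCH3) but the oxygen has H0, not H1.
(C) contains a hydroxyl group (-OH), which satisfies every atom and bond constraint.
(D) has a methoxy ether (-OCH3) but the oxygen has H0, not H1.
So the answer is (C).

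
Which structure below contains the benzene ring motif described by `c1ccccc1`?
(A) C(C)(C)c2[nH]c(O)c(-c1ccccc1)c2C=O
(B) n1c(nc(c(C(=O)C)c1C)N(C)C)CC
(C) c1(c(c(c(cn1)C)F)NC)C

A

c1ccccc1 describes six aromatic carbons in a ring (a benzene ring).
(A) contains a phenyl ring, which satisfies every atom and bond constraint.
(B) has a methyl group (-CH3) but no six-membered all-carbon aromatic ring is present.
(C) has a methyl group (-CH3) but no six-membered all-carbon aromatic ring is present.
So the answer is (A).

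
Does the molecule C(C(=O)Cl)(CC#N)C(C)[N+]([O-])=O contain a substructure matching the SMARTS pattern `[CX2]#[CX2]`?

No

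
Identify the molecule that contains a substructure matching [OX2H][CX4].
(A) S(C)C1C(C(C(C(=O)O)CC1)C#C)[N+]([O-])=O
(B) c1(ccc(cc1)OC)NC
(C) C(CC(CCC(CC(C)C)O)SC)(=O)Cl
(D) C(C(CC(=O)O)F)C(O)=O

C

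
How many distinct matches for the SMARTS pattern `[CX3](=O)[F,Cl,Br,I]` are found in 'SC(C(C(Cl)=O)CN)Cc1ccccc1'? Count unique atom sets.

[CX3](=O)[F,Cl,Br,I] is the SMARTS for an acyl halide: a carbonyl carbon bonded to a halogen.
Exactly one fragment in the molecule meets all constraints, giving 1 match.

1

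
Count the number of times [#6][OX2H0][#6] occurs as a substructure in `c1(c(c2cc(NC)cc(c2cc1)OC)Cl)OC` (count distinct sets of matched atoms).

[#6][OX2H0][#6] is the SMARTS for an ether: an aliphatic oxygen bridging two carbons with no H on the oxygen.
The molecule carries 2 separate instances of a methoxy ether (-OCH3) meeting every constraint; each maps to a distinct set of atoms, giving 2 matches.

2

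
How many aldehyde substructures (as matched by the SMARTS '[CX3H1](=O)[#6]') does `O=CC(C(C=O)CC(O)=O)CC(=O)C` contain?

2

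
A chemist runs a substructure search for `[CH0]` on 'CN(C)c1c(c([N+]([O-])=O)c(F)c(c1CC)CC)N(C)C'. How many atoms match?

Check the 20 heavy atoms by environment: 6× c (aromatic, H0) → no; 1× N (charge +1, H0) → no; 1× O (charge -1, H0) → no; 1× O (H0) → no; 2× N (H0) → no; 6× C (H3) → no; 2× C (H2) → no; 1× F (H0) → no.
No environment satisfies the query, so 0 matching atoms.

0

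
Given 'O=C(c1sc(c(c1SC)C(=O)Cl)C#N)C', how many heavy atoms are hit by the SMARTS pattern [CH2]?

0

Check the 15 heavy atoms by environment: 1× s (aromatic, H0) → no; 4× c (aromatic, H0) → no; 3× C (H0) → no; 1× N (H0) → no; 1× S (H0) → no; 2× C (H3) → no; 2× O (H0) → no; 1× Cl (H0) → no.
No environment satisfies the query, so 0 matching atoms.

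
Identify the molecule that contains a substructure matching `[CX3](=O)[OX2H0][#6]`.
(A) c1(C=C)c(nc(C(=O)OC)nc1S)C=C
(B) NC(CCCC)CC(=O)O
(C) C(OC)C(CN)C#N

A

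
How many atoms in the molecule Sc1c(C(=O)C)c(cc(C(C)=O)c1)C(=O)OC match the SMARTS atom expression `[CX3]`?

3

Check the 17 heavy atoms by environment: 6× c (aromatic, X3) → no; 3× C (X3) → match; 3× O (X1) → no; 1× O (X2) → no; 3× C (X4) → no; 1× S (X2) → no.
That gives 3 matching atoms.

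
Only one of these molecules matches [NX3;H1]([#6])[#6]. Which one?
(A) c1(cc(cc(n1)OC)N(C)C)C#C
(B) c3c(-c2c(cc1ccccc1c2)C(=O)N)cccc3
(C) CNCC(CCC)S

[NX3;H1]([#6])[#6] describes a trivalent nitrogen with one H, bonded to two carbons (a secondary amine).
(A) has a dimethylamino group (-N(CH3)2) but the nitrogen has H0, not H1.
(B) has a primary amide (-C(=O)NH2) but the -C(=O)NH2 nitrogen has H2, not H1.
(C) contains an N-methylamino group (-NHCH3), which satisfies every atom and bond constraint.
So the answer is (C).

C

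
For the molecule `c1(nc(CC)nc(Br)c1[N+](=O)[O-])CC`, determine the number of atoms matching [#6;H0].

4

The query [#6;H0] means: any carbon with no attached hydrogen.
Check the 14 heavy atoms by environment: 2× n (aromatic, H0) → no; 4× c (aromatic, H0) → match; 2× C (H2) → no; 2× C (H3) → no; 1× Br (H0) → no; 1× N (charge +1, H0) → no; 1× O (charge -1, H0) → no; 1× O (H0) → no.
That gives 4 matching atoms.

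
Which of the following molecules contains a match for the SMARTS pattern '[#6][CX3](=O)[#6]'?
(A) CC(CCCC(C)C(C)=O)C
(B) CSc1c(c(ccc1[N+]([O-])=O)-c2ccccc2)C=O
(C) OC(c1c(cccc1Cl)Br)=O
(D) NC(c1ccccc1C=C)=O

[#6][CX3](=O)[#6] describes a carbonyl carbon (no H) flanked by two carbons (a ketone).
(A) contains an acetyl/ketone group (-C(=O)CH3), which satisfies every atom and bond constraint.
(B) has an aldehyde (-CHO) but the carbonyl carbon has H1, so it is not flanked by two carbons.
(C) has a carboxylic acid group (-C(=O)OH) but one neighbour of the carbonyl carbon is O, not C.
(D) has a primary amide (-C(=O)NH2) but one neighbour of the carbonyl carbon is N, not C.
So the answer is (A).

A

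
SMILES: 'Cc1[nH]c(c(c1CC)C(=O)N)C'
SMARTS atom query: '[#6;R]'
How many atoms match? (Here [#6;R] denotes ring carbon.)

4

The query [#6;R] means: carbon that is part of a ring.
Check the 12 heavy atoms by environment: 1× n (aromatic, in 5-ring) → no; 4× c (aromatic, in 5-ring) → match; 5× C (acyclic) → no; 1× O (acyclic) → no; 1× N (acyclic) → no.
That gives 4 matching atoms.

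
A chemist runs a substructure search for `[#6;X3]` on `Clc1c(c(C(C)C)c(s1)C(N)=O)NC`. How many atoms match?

5

The query [#6;X3] means: any carbon (aromatic or not) with three total connections.
Check the 14 heavy atoms by environment: 1× s (aromatic, X2) → no; 4× c (aromatic, X3) → match; 4× C (X4) → no; 2× N (X3) → no; 1× C (X3) → match; 1× O (X1) → no; 1× Cl (X1) → no.
Summing the matching environments: 4 + 1 = 5 matching atoms.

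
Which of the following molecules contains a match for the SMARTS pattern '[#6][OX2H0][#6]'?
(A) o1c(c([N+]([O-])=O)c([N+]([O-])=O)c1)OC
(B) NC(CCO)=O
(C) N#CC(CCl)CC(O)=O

A

[#6][OX2H0][#6] describes an aliphatic oxygen bridging two carbons with no H on the oxygen (an ether).
(A) contains a methoxy ether (-OCH3), which satisfies every atom and bond constraint.
(B) has a hydroxyl group (-OH) but the oxygen has H1, not H0 bridging two carbons.
(C) has a carboxylic acid group (-C(=O)OH) but the -OH oxygen has H1; the =O is OX1, not OX2.
So the answer is (A).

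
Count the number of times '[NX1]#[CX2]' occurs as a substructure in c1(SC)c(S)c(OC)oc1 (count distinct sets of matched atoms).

[NX1]#[CX2] is the SMARTS for a nitrile: a nitrogen triple-bonded to a two-connected carbon.
No fragment in the molecule satisfies every constraint, giving 0 matches.

0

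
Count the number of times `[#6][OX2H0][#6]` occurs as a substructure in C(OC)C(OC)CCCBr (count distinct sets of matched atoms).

2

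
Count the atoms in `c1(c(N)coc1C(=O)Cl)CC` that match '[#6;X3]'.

5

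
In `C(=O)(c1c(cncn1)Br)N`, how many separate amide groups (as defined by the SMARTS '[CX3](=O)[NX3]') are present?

1

[CX3](=O)[NX3] is the SMARTS for an amide: a carbonyl carbon bonded to a trivalent nitrogen.
Exactly one fragment in the molecule meets all constraints, giving 1 match.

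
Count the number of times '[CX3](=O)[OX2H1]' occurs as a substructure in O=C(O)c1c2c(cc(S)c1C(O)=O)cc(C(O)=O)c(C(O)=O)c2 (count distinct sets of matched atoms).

4

[CX3](=O)[OX2H1] is the SMARTS for a carboxylic acid: an sp2 carbon double-bonded to O and single-bonded to an -OH oxygen.
The molecule carries 4 separate instances of a carboxylic acid group (-C(=O)OH) meeting every constraint; each maps to a distinct set of atoms, giving 4 matches.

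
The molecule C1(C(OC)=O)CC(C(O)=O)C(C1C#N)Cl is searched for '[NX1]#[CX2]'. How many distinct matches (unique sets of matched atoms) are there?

1

[NX1]#[CX2] is the SMARTS for a nitrile: a nitrogen triple-bonded to a two-connected carbon.
Exactly one fragment in the molecule meets all constraints, giving 1 match.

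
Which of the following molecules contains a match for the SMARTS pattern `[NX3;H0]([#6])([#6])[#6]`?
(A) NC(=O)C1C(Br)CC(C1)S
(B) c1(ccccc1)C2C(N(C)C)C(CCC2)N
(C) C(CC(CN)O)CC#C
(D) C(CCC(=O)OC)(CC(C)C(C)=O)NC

[NX3;H0]([#6])([#6])[#6] describes a trivalent nitrogen with no H, bonded to three carbons (a tertiary amine).
(A) has a primary amide (-C(=O)NH2) but the amide nitrogen has H2 and only one carbon neighbour.
(B) contains a dimethylamino group (-N(CH3)2), which satisfies every atom and bond constraint.
(C) has a primary amino group (-NH2) but the nitrogen has H2, not H0 with three carbons.
(D) has an N-methylamino group (-NHCH3) but the nitrogen still has one H (H1), not H0.
So the answer is (B).

B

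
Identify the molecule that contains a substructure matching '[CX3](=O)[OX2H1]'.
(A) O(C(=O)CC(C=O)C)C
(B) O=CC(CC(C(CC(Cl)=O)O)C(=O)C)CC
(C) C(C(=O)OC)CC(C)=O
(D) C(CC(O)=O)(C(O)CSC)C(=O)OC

D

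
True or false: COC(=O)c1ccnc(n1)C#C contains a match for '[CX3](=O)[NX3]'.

False

The pattern [CX3](=O)[NX3] describes a carbonyl carbon bonded to a trivalent nitrogen — an amide.
The closest candidate here is a methyl-ester group (-C(=O)OCH3), but the carbonyl is bonded to O, not to an NX3 nitrogen. No other fragment satisfies the full query, so there is no match.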